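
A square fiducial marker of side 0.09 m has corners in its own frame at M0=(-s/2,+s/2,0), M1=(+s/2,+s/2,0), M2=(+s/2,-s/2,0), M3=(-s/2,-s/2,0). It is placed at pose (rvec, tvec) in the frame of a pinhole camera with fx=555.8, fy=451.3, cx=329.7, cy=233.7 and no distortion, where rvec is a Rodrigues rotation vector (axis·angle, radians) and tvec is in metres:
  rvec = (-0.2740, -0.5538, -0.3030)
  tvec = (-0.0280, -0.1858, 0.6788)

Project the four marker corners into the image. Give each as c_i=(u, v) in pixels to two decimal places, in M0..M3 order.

c0=(287.97, 139.35) c1=(349.07, 134.01) c2=(323.85, 83.66) c3=(262.30, 85.11)

Intrinsics K: fx=555.8, fy=451.3, cx=329.7, cy=233.7
Marker side s = 0.09 m; corners in marker frame (Z=0):
  M0 = (-0.0450, +0.0450, 0)
  M1 = (+0.0450, +0.0450, 0)
  M2 = (+0.0450, -0.0450, 0)
  M3 = (-0.0450, -0.0450, 0)
rvec = (-0.2740, -0.5538, -0.3030), |rvec| = θ = 0.68817 rad = 39.429°
Rodrigues: sinθ=0.63513, 1−cosθ=0.22759; R = I + sinθ·[k]× + (1−cosθ)·[k]×²:
    [+0.80849 +0.35257 -0.47121]
    [-0.20672 +0.91980 +0.33352]
    [+0.55101 -0.17224 +0.81653]
t = (-0.0280, -0.1858, 0.6788) m
M0: Pc = R·M0+t = (-0.04852, -0.13511, +0.64625); u = 555.8·(-0.04852)/0.64625 + 329.7 = 287.9742, v = 451.3·(-0.13511)/0.64625 + 233.7 = 139.3507
M1: Pc = R·M1+t = (+0.02425, -0.15371, +0.69584); u = 555.8·(+0.02425)/0.69584 + 329.7 = 349.0675, v = 451.3·(-0.15371)/0.69584 + 233.7 = 134.0082
M2: Pc = R·M2+t = (-0.00748, -0.23649, +0.71135); u = 555.8·(-0.00748)/0.71135 + 329.7 = 323.8528, v = 451.3·(-0.23649)/0.71135 + 233.7 = 83.6613
M3: Pc = R·M3+t = (-0.08025, -0.21789, +0.66176); u = 555.8·(-0.08025)/0.66176 + 329.7 = 262.3011, v = 451.3·(-0.21789)/0.66176 + 233.7 = 85.1057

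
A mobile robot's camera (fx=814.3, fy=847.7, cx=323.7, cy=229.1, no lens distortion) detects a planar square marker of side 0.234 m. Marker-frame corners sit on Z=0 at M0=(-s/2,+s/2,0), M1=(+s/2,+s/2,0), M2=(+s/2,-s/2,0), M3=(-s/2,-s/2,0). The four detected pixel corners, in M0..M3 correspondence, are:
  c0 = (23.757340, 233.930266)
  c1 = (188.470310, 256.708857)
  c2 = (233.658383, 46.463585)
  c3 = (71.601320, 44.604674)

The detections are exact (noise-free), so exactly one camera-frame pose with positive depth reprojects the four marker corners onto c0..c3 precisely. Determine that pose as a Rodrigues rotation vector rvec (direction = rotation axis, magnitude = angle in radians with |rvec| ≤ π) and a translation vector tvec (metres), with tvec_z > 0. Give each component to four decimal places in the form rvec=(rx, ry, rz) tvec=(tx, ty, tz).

Intrinsics K: fx=814.3, fy=847.7, cx=323.7, cy=229.1
Marker side s = 0.234 m; corners in marker frame (Z=0):
  M0 = (-0.1170, +0.1170, 0)
  M1 = (+0.1170, +0.1170, 0)
  M2 = (+0.1170, -0.1170, 0)
  M3 = (-0.1170, -0.1170, 0)
Detected image corners:
  c0 = (23.757340, 233.930266) px
  c1 = (188.470310, 256.708857) px
  c2 = (233.658383, 46.463585) px
  c3 = (71.601320, 44.604674) px
Planar DLT: solve 8×8 A·h = b for H (H[2,2]=1):
  H  [+641.74989 -224.10528 +125.73529]
  H  [-11.70861 +823.37017 +142.85179]
  H  [-0.43555 -0.19347 +1.00000]
B = K⁻¹H; ‖b₁‖=1.060417, ‖b₂‖=1.060417; λ = 2/(‖b₁‖+‖b₂‖) = 0.943025, sign → tz>0 ⇒ λ=+0.943025
r₁ = λ·B[:,0] = (+0.90647,+0.09798,-0.41074); r₂ = λ·B[:,1] = (-0.18701,+0.96527,-0.18245)
r₃ = r₁×r₂ = (+0.37859,+0.24219,+0.89331); SVD([r₁ r₂ r₃]) → R = UVᵀ:
  R  [+0.90647 -0.18701 +0.37859]
  R  [+0.09798 +0.96527 +0.24219]
  R  [-0.41074 -0.18245 +0.89331]
t = (-0.22926, -0.09595, +0.94303) m
tr R = 2.765055; θ = arccos((tr R − 1)/2) = 0.489587 rad = 28.051°
axis k = ((R−Rᵀ)₃₂, (R−Rᵀ)₁₃, (R−Rᵀ)₂₁) / (2 sinθ) = (-0.451496, +0.839248, +0.303009)
rvec = θ·k = (-0.221046, +0.410885, +0.148349)

rvec=(-0.2210, 0.4109, 0.1483) tvec=(-0.2293, -0.0959, 0.9430)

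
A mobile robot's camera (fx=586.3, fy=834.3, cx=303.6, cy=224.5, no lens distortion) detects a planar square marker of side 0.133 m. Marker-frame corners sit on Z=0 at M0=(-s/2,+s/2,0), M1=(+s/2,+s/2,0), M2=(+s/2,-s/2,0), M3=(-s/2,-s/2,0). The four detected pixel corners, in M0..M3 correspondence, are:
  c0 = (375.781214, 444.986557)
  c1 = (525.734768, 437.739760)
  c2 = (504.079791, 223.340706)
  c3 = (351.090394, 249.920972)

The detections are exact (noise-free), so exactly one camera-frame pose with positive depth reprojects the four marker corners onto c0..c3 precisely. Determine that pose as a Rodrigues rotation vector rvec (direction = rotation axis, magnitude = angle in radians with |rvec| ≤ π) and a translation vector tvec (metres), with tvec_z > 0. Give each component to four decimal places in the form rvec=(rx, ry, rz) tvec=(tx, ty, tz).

rvec=(0.1660, 0.3548, -0.1612) tvec=(0.1171, 0.0725, 0.5189)

Intrinsics K: fx=586.3, fy=834.3, cx=303.6, cy=224.5
Marker side s = 0.133 m; corners in marker frame (Z=0):
  M0 = (-0.0665, +0.0665, 0)
  M1 = (+0.0665, +0.0665, 0)
  M2 = (+0.0665, -0.0665, 0)
  M3 = (-0.0665, -0.0665, 0)
Detected image corners:
  c0 = (375.781214, 444.986557) px
  c1 = (525.734768, 437.739760) px
  c2 = (504.079791, 223.340706) px
  c3 = (351.090394, 249.920972) px
Planar DLT: solve 8×8 A·h = b for H (H[2,2]=1):
  H  [+836.15843 +287.21848 +435.89943]
  H  [-359.45529 +1622.82178 +341.12763]
  H  [-0.68887 +0.25608 +1.00000]
B = K⁻¹H; ‖b₁‖=1.927027, ‖b₂‖=1.927027; λ = 2/(‖b₁‖+‖b₂‖) = 0.518934, sign → tz>0 ⇒ λ=+0.518934
r₁ = λ·B[:,0] = (+0.92519,-0.12739,-0.35748); r₂ = λ·B[:,1] = (+0.18540,+0.97364,+0.13289)
r₃ = r₁×r₂ = (+0.33112,-0.18923,+0.92442); SVD([r₁ r₂ r₃]) → R = UVᵀ:
  R  [+0.92519 +0.18540 +0.33112]
  R  [-0.12739 +0.97364 -0.18923]
  R  [-0.35748 +0.13289 +0.92442]
t = (+0.11710, +0.07254, +0.51893) m
tr R = 2.823248; θ = arccos((tr R − 1)/2) = 0.423578 rad = 24.269°
axis k = ((R−Rᵀ)₃₂, (R−Rᵀ)₁₃, (R−Rᵀ)₂₁) / (2 sinθ) = (+0.391843, +0.837661, -0.380503)
rvec = θ·k = (+0.165976, +0.354815, -0.161173)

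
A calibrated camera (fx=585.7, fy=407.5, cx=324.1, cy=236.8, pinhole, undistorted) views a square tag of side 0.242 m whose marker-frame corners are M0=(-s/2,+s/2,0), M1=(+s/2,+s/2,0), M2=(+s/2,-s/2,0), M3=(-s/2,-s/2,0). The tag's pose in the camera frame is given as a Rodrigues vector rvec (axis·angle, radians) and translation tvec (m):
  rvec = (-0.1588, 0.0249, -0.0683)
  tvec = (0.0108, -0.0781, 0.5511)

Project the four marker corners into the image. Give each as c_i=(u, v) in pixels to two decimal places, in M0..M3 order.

c0=(212.38, 274.60) c1=(478.36, 261.91) c2=(451.45, 89.18) c3=(203.55, 102.43)

Intrinsics K: fx=585.7, fy=407.5, cx=324.1, cy=236.8
Marker side s = 0.242 m; corners in marker frame (Z=0):
  M0 = (-0.1210, +0.1210, 0)
  M1 = (+0.1210, +0.1210, 0)
  M2 = (+0.1210, -0.1210, 0)
  M3 = (-0.1210, -0.1210, 0)
rvec = (-0.1588, 0.0249, -0.0683), |rvec| = θ = 0.17465 rad = 10.007°
Rodrigues: sinθ=0.17376, 1−cosθ=0.01521; R = I + sinθ·[k]× + (1−cosθ)·[k]×²:
    [+0.99736 +0.06598 +0.03018]
    [-0.06993 +0.98510 +0.15715]
    [-0.01936 -0.15884 +0.98711]
t = (0.0108, -0.0781, 0.5511) m
M0: Pc = R·M0+t = (-0.10190, +0.04956, +0.53422); u = 585.7·(-0.10190)/0.53422 + 324.1 = 212.3840, v = 407.5·(+0.04956)/0.53422 + 236.8 = 274.6021
M1: Pc = R·M1+t = (+0.13946, +0.03264, +0.52954); u = 585.7·(+0.13946)/0.52954 + 324.1 = 478.3565, v = 407.5·(+0.03264)/0.52954 + 236.8 = 261.9145
M2: Pc = R·M2+t = (+0.12350, -0.20576, +0.56798); u = 585.7·(+0.12350)/0.56798 + 324.1 = 451.4510, v = 407.5·(-0.20576)/0.56798 + 236.8 = 89.1773
M3: Pc = R·M3+t = (-0.11786, -0.18884, +0.57266); u = 585.7·(-0.11786)/0.57266 + 324.1 = 203.5519, v = 407.5·(-0.18884)/0.57266 + 236.8 = 102.4268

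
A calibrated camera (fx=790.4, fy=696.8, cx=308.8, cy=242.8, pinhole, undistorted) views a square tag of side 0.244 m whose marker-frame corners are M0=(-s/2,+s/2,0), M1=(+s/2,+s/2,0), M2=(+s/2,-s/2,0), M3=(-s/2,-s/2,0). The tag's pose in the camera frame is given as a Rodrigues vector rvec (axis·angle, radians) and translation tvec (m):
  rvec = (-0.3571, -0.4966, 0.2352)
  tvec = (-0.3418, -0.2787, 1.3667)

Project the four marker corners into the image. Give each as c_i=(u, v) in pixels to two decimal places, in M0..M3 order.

Intrinsics K: fx=790.4, fy=696.8, cx=308.8, cy=242.8
Marker side s = 0.244 m; corners in marker frame (Z=0):
  M0 = (-0.1220, +0.1220, 0)
  M1 = (+0.1220, +0.1220, 0)
  M2 = (+0.1220, -0.1220, 0)
  M3 = (-0.1220, -0.1220, 0)
rvec = (-0.3571, -0.4966, 0.2352), |rvec| = θ = 0.65533 rad = 37.547°
Rodrigues: sinθ=0.60942, 1−cosθ=0.20715; R = I + sinθ·[k]× + (1−cosθ)·[k]×²:
    [+0.85436 -0.13318 -0.50232]
    [+0.30426 +0.91181 +0.27574]
    [+0.42130 -0.38842 +0.81953]
t = (-0.3418, -0.2787, 1.3667) m
M0: Pc = R·M0+t = (-0.46228, -0.20458, +1.26791); u = 790.4·(-0.46228)/1.26791 + 308.8 = 20.6208, v = 696.8·(-0.20458)/1.26791 + 242.8 = 130.3703
M1: Pc = R·M1+t = (-0.25382, -0.13034, +1.37071); u = 790.4·(-0.25382)/1.37071 + 308.8 = 162.4405, v = 696.8·(-0.13034)/1.37071 + 242.8 = 176.5419
M2: Pc = R·M2+t = (-0.22132, -0.35282, +1.46549); u = 790.4·(-0.22132)/1.46549 + 308.8 = 189.4328, v = 696.8·(-0.35282)/1.46549 + 242.8 = 75.0433
M3: Pc = R·M3+t = (-0.42978, -0.42706, +1.36269); u = 790.4·(-0.42978)/1.36269 + 308.8 = 59.5128, v = 696.8·(-0.42706)/1.36269 + 242.8 = 24.4262

c0=(20.62, 130.37) c1=(162.44, 176.54) c2=(189.43, 75.04) c3=(59.51, 24.43)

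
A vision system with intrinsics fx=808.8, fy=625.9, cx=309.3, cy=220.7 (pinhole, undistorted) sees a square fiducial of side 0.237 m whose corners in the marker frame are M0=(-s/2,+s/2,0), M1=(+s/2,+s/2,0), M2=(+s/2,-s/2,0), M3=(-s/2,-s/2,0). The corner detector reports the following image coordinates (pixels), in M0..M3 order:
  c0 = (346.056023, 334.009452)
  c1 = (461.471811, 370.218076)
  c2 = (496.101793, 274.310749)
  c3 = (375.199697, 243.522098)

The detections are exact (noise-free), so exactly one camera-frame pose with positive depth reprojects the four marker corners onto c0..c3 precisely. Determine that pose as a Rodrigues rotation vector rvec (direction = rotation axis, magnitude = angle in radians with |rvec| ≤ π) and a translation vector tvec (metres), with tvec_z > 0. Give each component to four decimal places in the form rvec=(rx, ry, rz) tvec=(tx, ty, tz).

rvec=(0.1220, 0.4678, 0.2640) tvec=(0.1992, 0.2020, 1.4895)

Intrinsics K: fx=808.8, fy=625.9, cx=309.3, cy=220.7
Marker side s = 0.237 m; corners in marker frame (Z=0):
  M0 = (-0.1185, +0.1185, 0)
  M1 = (+0.1185, +0.1185, 0)
  M2 = (+0.1185, -0.1185, 0)
  M3 = (-0.1185, -0.1185, 0)
Detected image corners:
  c0 = (346.056023, 334.009452) px
  c1 = (461.471811, 370.218076) px
  c2 = (496.101793, 274.310749) px
  c3 = (375.199697, 243.522098) px
Planar DLT: solve 8×8 A·h = b for H (H[2,2]=1):
  H  [+377.57415 -84.52843 +417.46856]
  H  [+53.55349 +428.96746 +305.59655]
  H  [-0.28788 +0.11823 +1.00000]
B = K⁻¹H; ‖b₁‖=0.671349, ‖b₂‖=0.671349; λ = 2/(‖b₁‖+‖b₂‖) = 1.489538, sign → tz>0 ⇒ λ=+1.489538
r₁ = λ·B[:,0] = (+0.85935,+0.27865,-0.42881); r₂ = λ·B[:,1] = (-0.22302,+0.95878,+0.17610)
r₃ = r₁×r₂ = (+0.46020,-0.05570,+0.88607); SVD([r₁ r₂ r₃]) → R = UVᵀ:
  R  [+0.85935 -0.22302 +0.46020]
  R  [+0.27865 +0.95878 -0.05570]
  R  [-0.42881 +0.17610 +0.88607]
t = (+0.19921, +0.20204, +1.48954) m
tr R = 2.704190; θ = arccos((tr R − 1)/2) = 0.550821 rad = 31.560°
axis k = ((R−Rᵀ)₃₂, (R−Rᵀ)₁₃, (R−Rᵀ)₂₁) / (2 sinθ) = (+0.221446, +0.849282, +0.479252)
rvec = θ·k = (+0.121977, +0.467802, +0.263982)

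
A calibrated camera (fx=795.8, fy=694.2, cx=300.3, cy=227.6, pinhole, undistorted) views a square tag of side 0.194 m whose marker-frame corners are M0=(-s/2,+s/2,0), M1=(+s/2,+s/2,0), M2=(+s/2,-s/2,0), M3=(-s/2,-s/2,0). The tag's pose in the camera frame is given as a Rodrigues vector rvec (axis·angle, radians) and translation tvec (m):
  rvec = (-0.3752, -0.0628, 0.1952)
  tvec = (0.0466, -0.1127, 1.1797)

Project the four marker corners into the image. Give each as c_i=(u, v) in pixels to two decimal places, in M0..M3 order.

Intrinsics K: fx=795.8, fy=694.2, cx=300.3, cy=227.6
Marker side s = 0.194 m; corners in marker frame (Z=0):
  M0 = (-0.0970, +0.0970, 0)
  M1 = (+0.0970, +0.0970, 0)
  M2 = (+0.0970, -0.0970, 0)
  M3 = (-0.0970, -0.0970, 0)
rvec = (-0.3752, -0.0628, 0.1952), |rvec| = θ = 0.42758 rad = 24.498°
Rodrigues: sinθ=0.41467, 1−cosθ=0.09003; R = I + sinθ·[k]× + (1−cosθ)·[k]×²:
    [+0.97929 -0.17770 -0.09697]
    [+0.20091 +0.91192 +0.35784]
    [+0.02484 -0.36991 +0.92874]
t = (0.0466, -0.1127, 1.1797) m
M0: Pc = R·M0+t = (-0.06563, -0.04373, +1.14141); u = 795.8·(-0.06563)/1.14141 + 300.3 = 254.5430, v = 694.2·(-0.04373)/1.14141 + 227.6 = 201.0022
M1: Pc = R·M1+t = (+0.12435, -0.00476, +1.14623); u = 795.8·(+0.12435)/1.14623 + 300.3 = 386.6364, v = 694.2·(-0.00476)/1.14623 + 227.6 = 224.7196
M2: Pc = R·M2+t = (+0.15883, -0.18167, +1.21799); u = 795.8·(+0.15883)/1.21799 + 300.3 = 404.0742, v = 694.2·(-0.18167)/1.21799 + 227.6 = 124.0576
M3: Pc = R·M3+t = (-0.03115, -0.22064, +1.21317); u = 795.8·(-0.03115)/1.21317 + 300.3 = 279.8638, v = 694.2·(-0.22064)/1.21317 + 227.6 = 101.3433

c0=(254.54, 201.00) c1=(386.64, 224.72) c2=(404.07, 124.06) c3=(279.86, 101.34)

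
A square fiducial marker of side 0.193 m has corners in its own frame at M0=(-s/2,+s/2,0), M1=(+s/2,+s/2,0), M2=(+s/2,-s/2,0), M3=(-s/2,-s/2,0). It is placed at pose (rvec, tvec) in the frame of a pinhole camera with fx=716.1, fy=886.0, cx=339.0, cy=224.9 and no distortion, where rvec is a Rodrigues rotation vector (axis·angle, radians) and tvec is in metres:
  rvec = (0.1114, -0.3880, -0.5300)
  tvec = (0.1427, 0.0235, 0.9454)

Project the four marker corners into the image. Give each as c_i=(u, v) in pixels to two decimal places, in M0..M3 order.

c0=(424.73, 372.88) c1=(529.05, 275.48) c2=(468.86, 124.25) c3=(355.68, 215.08)

Intrinsics K: fx=716.1, fy=886.0, cx=339.0, cy=224.9
Marker side s = 0.193 m; corners in marker frame (Z=0):
  M0 = (-0.0965, +0.0965, 0)
  M1 = (+0.0965, +0.0965, 0)
  M2 = (+0.0965, -0.0965, 0)
  M3 = (-0.0965, -0.0965, 0)
rvec = (0.1114, -0.3880, -0.5300), |rvec| = θ = 0.66622 rad = 38.172°
Rodrigues: sinθ=0.61802, 1−cosθ=0.21384; R = I + sinθ·[k]× + (1−cosθ)·[k]×²:
    [+0.79214 +0.47083 -0.38837]
    [-0.51248 +0.85869 -0.00427]
    [+0.33148 +0.20241 +0.92149]
t = (0.1427, 0.0235, 0.9454) m
M0: Pc = R·M0+t = (+0.11169, +0.15582, +0.93294); u = 716.1·(+0.11169)/0.93294 + 339.0 = 424.7326, v = 886.0·(+0.15582)/0.93294 + 224.9 = 372.8771
M1: Pc = R·M1+t = (+0.26458, +0.05691, +0.99692); u = 716.1·(+0.26458)/0.99692 + 339.0 = 529.0485, v = 886.0·(+0.05691)/0.99692 + 224.9 = 275.4775
M2: Pc = R·M2+t = (+0.17371, -0.10882, +0.95786); u = 716.1·(+0.17371)/0.95786 + 339.0 = 468.8643, v = 886.0·(-0.10882)/0.95786 + 224.9 = 124.2455
M3: Pc = R·M3+t = (+0.02082, -0.00991, +0.89388); u = 716.1·(+0.02082)/0.89388 + 339.0 = 355.6819, v = 886.0·(-0.00991)/0.89388 + 224.9 = 215.0779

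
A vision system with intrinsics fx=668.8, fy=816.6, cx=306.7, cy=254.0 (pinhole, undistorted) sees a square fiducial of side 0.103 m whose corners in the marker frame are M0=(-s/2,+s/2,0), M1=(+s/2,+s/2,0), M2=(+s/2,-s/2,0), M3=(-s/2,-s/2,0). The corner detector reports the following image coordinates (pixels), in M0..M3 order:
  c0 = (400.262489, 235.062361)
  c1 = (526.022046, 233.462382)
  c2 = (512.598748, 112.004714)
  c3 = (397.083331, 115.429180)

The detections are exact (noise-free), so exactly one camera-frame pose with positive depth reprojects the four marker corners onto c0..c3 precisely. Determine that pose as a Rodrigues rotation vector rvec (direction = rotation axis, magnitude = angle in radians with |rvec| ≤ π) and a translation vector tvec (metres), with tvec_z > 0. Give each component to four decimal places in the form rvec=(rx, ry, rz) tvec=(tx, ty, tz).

Intrinsics K: fx=668.8, fy=816.6, cx=306.7, cy=254.0
Marker side s = 0.103 m; corners in marker frame (Z=0):
  M0 = (-0.0515, +0.0515, 0)
  M1 = (+0.0515, +0.0515, 0)
  M2 = (+0.0515, -0.0515, 0)
  M3 = (-0.0515, -0.0515, 0)
Detected image corners:
  c0 = (400.262489, 235.062361) px
  c1 = (526.022046, 233.462382) px
  c2 = (512.598748, 112.004714) px
  c3 = (397.083331, 115.429180) px
Planar DLT: solve 8×8 A·h = b for H (H[2,2]=1):
  H  [+1093.93067 -293.05740 +458.30872]
  H  [-53.27673 +1028.78833 +171.47619]
  H  [-0.16389 -0.81316 +1.00000]
B = K⁻¹H; ‖b₁‖=1.718711, ‖b₂‖=1.718711; λ = 2/(‖b₁‖+‖b₂‖) = 0.581831, sign → tz>0 ⇒ λ=+0.581831
r₁ = λ·B[:,0] = (+0.99541,-0.00830,-0.09536); r₂ = λ·B[:,1] = (-0.03798,+0.88018,-0.47312)
r₃ = r₁×r₂ = (+0.08786,+0.47457,+0.87582); SVD([r₁ r₂ r₃]) → R = UVᵀ:
  R  [+0.99541 -0.03798 +0.08786]
  R  [-0.00830 +0.88018 +0.47457]
  R  [-0.09536 -0.47312 +0.87582]
t = (+0.13189, -0.05880, +0.58183) m
tr R = 2.751409; θ = arccos((tr R − 1)/2) = 0.503903 rad = 28.872°
axis k = ((R−Rᵀ)₃₂, (R−Rᵀ)₁₃, (R−Rᵀ)₂₁) / (2 sinθ) = (-0.981356, +0.189723, +0.030740)
rvec = θ·k = (-0.494508, +0.095602, +0.015490)

rvec=(-0.4945, 0.0956, 0.0155) tvec=(0.1319, -0.0588, 0.5818)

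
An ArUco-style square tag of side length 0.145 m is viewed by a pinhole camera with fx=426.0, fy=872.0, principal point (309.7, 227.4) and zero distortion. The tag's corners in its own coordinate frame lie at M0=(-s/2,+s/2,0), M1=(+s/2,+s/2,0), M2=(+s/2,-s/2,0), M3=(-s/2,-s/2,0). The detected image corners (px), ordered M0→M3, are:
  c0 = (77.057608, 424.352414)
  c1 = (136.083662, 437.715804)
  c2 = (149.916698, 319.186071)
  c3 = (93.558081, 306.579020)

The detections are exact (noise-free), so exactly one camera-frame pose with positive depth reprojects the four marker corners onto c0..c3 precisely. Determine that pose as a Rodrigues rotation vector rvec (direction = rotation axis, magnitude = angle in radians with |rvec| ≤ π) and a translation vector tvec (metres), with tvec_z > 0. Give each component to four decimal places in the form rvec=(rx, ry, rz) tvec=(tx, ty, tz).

Intrinsics K: fx=426.0, fy=872.0, cx=309.7, cy=227.4
Marker side s = 0.145 m; corners in marker frame (Z=0):
  M0 = (-0.0725, +0.0725, 0)
  M1 = (+0.0725, +0.0725, 0)
  M2 = (+0.0725, -0.0725, 0)
  M3 = (-0.0725, -0.0725, 0)
Detected image corners:
  c0 = (77.057608, 424.352414) px
  c1 = (136.083662, 437.715804) px
  c2 = (149.916698, 319.186071) px
  c3 = (93.558081, 306.579020) px
Planar DLT: solve 8×8 A·h = b for H (H[2,2]=1):
  H  [+396.65397 -141.26955 +114.31210]
  H  [+86.20149 +695.36670 +370.57850]
  H  [-0.00885 -0.32119 +1.00000]
B = K⁻¹H; ‖b₁‖=0.943028, ‖b₂‖=0.943028; λ = 2/(‖b₁‖+‖b₂‖) = 1.060413, sign → tz>0 ⇒ λ=+1.060413
r₁ = λ·B[:,0] = (+0.99419,+0.10727,-0.00938); r₂ = λ·B[:,1] = (-0.10404,+0.93444,-0.34060)
r₃ = r₁×r₂ = (-0.02777,+0.33959,+0.94016); SVD([r₁ r₂ r₃]) → R = UVᵀ:
  R  [+0.99419 -0.10404 -0.02777]
  R  [+0.10727 +0.93444 +0.33959]
  R  [-0.00938 -0.34060 +0.94016]
t = (-0.48637, +0.17412, +1.06041) m
tr R = 2.868784; θ = arccos((tr R − 1)/2) = 0.364248 rad = 20.870°
axis k = ((R−Rᵀ)₃₂, (R−Rᵀ)₁₃, (R−Rᵀ)₂₁) / (2 sinθ) = (-0.954658, -0.025807, +0.296585)
rvec = θ·k = (-0.347733, -0.009400, +0.108030)

rvec=(-0.3477, -0.0094, 0.1080) tvec=(-0.4864, 0.1741, 1.0604)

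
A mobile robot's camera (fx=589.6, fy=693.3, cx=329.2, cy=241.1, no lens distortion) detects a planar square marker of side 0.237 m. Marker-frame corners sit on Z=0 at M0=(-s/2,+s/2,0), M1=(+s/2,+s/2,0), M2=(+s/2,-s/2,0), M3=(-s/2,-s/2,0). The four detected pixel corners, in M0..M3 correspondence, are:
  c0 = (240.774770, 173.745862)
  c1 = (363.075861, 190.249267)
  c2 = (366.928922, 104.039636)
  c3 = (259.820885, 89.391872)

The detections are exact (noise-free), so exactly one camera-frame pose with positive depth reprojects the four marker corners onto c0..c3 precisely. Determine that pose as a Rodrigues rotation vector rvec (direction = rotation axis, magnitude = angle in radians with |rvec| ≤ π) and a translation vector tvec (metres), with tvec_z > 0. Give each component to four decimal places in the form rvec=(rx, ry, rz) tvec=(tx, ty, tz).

rvec=(-0.7442, -0.0539, 0.1034) tvec=(-0.0435, -0.1834, 1.2162)

Intrinsics K: fx=589.6, fy=693.3, cx=329.2, cy=241.1
Marker side s = 0.237 m; corners in marker frame (Z=0):
  M0 = (-0.1185, +0.1185, 0)
  M1 = (+0.1185, +0.1185, 0)
  M2 = (+0.1185, -0.1185, 0)
  M3 = (-0.1185, -0.1185, 0)
Detected image corners:
  c0 = (240.774770, 173.745862) px
  c1 = (363.075861, 190.249267) px
  c2 = (366.928922, 104.039636) px
  c3 = (259.820885, 89.391872) px
Planar DLT: solve 8×8 A·h = b for H (H[2,2]=1):
  H  [+484.96700 -219.90123 +308.09705]
  H  [+66.86538 +282.10053 +136.54707]
  H  [+0.01008 -0.55787 +1.00000]
B = K⁻¹H; ‖b₁‖=0.822240, ‖b₂‖=0.822240; λ = 2/(‖b₁‖+‖b₂‖) = 1.216189, sign → tz>0 ⇒ λ=+1.216189
r₁ = λ·B[:,0] = (+0.99352,+0.11303,+0.01226); r₂ = λ·B[:,1] = (-0.07477,+0.73081,-0.67848)
r₃ = r₁×r₂ = (-0.08565,+0.67316,+0.73452); SVD([r₁ r₂ r₃]) → R = UVᵀ:
  R  [+0.99352 -0.07477 -0.08565]
  R  [+0.11303 +0.73081 +0.67316]
  R  [+0.01226 -0.67848 +0.73452]
t = (-0.04353, -0.18341, +1.21619) m
tr R = 2.458842; θ = arccos((tr R − 1)/2) = 0.753321 rad = 43.162°
axis k = ((R−Rᵀ)₃₂, (R−Rᵀ)₁₃, (R−Rᵀ)₂₁) / (2 sinθ) = (-0.987945, -0.071560, +0.137273)
rvec = θ·k = (-0.744240, -0.053908, +0.103411)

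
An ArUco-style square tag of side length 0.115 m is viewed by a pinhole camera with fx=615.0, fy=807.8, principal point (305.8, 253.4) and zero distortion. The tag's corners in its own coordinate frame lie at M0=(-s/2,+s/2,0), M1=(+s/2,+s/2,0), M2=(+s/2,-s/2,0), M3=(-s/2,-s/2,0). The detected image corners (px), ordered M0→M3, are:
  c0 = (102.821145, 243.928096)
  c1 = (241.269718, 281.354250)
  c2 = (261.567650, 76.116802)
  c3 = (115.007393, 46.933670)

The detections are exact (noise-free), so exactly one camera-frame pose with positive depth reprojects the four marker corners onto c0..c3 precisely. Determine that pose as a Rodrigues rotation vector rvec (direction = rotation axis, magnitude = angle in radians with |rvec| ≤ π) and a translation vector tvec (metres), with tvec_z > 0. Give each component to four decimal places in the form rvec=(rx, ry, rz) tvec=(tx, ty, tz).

Intrinsics K: fx=615.0, fy=807.8, cx=305.8, cy=253.4
Marker side s = 0.115 m; corners in marker frame (Z=0):
  M0 = (-0.0575, +0.0575, 0)
  M1 = (+0.0575, +0.0575, 0)
  M2 = (+0.0575, -0.0575, 0)
  M3 = (-0.0575, -0.0575, 0)
Detected image corners:
  c0 = (102.821145, 243.928096) px
  c1 = (241.269718, 281.354250) px
  c2 = (261.567650, 76.116802) px
  c3 = (115.007393, 46.933670) px
Planar DLT: solve 8×8 A·h = b for H (H[2,2]=1):
  H  [+1160.74774 -60.01987 +178.19550]
  H  [+220.78815 +1820.22674 +164.24969]
  H  [-0.43025 +0.44594 +1.00000]
B = K⁻¹H; ‖b₁‖=2.183439, ‖b₂‖=2.183439; λ = 2/(‖b₁‖+‖b₂‖) = 0.457993, sign → tz>0 ⇒ λ=+0.457993
r₁ = λ·B[:,0] = (+0.96240,+0.18699,-0.19705); r₂ = λ·B[:,1] = (-0.14625,+0.96793,+0.20424)
r₃ = r₁×r₂ = (+0.22892,-0.16774,+0.95888); SVD([r₁ r₂ r₃]) → R = UVᵀ:
  R  [+0.96240 -0.14625 +0.22892]
  R  [+0.18699 +0.96793 -0.16774]
  R  [-0.19705 +0.20424 +0.95888]
t = (-0.09503, -0.05054, +0.45799) m
tr R = 2.889214; θ = arccos((tr R − 1)/2) = 0.334402 rad = 19.160°
axis k = ((R−Rᵀ)₃₂, (R−Rᵀ)₁₃, (R−Rᵀ)₂₁) / (2 sinθ) = (+0.566682, +0.648950, +0.507677)
rvec = θ·k = (+0.189499, +0.217010, +0.169768)

rvec=(0.1895, 0.2170, 0.1698) tvec=(-0.0950, -0.0505, 0.4580)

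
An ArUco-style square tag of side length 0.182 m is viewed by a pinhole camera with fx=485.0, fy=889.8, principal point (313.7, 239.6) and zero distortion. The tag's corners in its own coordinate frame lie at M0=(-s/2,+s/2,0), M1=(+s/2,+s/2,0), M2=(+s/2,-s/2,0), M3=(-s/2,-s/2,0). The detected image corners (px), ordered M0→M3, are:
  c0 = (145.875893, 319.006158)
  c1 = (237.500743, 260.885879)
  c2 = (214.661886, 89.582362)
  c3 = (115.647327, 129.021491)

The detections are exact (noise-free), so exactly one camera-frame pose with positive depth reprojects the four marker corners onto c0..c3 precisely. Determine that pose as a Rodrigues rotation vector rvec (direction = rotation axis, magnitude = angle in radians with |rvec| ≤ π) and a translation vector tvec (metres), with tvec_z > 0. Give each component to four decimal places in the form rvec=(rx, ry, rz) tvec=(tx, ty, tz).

rvec=(0.1495, -0.6184, -0.2633) tvec=(-0.2367, -0.0384, 0.8683)

Intrinsics K: fx=485.0, fy=889.8, cx=313.7, cy=239.6
Marker side s = 0.182 m; corners in marker frame (Z=0):
  M0 = (-0.0910, +0.0910, 0)
  M1 = (+0.0910, +0.0910, 0)
  M2 = (+0.0910, -0.0910, 0)
  M3 = (-0.0910, -0.0910, 0)
Detected image corners:
  c0 = (145.875893, 319.006158) px
  c1 = (237.500743, 260.885879) px
  c2 = (214.661886, 89.582362) px
  c3 = (115.647327, 129.021491) px
Planar DLT: solve 8×8 A·h = b for H (H[2,2]=1):
  H  [+636.65544 +189.05549 +181.47821]
  H  [-142.32915 +1039.30295 +200.26077]
  H  [+0.63547 +0.24907 +1.00000]
B = K⁻¹H; ‖b₁‖=1.151709, ‖b₂‖=1.151709; λ = 2/(‖b₁‖+‖b₂‖) = 0.868275, sign → tz>0 ⇒ λ=+0.868275
r₁ = λ·B[:,0] = (+0.78290,-0.28746,+0.55176); r₂ = λ·B[:,1] = (+0.19858,+0.95593,+0.21626)
r₃ = r₁×r₂ = (-0.58961,-0.05974,+0.80548); SVD([r₁ r₂ r₃]) → R = UVᵀ:
  R  [+0.78290 +0.19858 -0.58961]
  R  [-0.28746 +0.95593 -0.05974]
  R  [+0.55176 +0.21626 +0.80548]
t = (-0.23671, -0.03839, +0.86827) m
tr R = 2.544300; θ = arccos((tr R − 1)/2) = 0.688579 rad = 39.453°
axis k = ((R−Rᵀ)₃₂, (R−Rᵀ)₁₃, (R−Rᵀ)₂₁) / (2 sinθ) = (+0.217178, -0.898093, -0.382442)
rvec = θ·k = (+0.149544, -0.618408, -0.263342)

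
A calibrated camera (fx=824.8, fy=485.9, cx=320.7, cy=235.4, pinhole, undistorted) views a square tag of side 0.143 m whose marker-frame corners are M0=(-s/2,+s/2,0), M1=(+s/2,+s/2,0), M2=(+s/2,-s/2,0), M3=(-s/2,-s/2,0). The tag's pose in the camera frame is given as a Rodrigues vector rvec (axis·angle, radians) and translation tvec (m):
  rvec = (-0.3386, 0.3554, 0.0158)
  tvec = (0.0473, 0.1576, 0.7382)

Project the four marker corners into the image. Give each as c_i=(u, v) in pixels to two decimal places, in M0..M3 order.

c0=(292.75, 385.30) c1=(450.97, 391.57) c2=(454.68, 292.78) c3=(305.52, 293.06)

Intrinsics K: fx=824.8, fy=485.9, cx=320.7, cy=235.4
Marker side s = 0.143 m; corners in marker frame (Z=0):
  M0 = (-0.0715, +0.0715, 0)
  M1 = (+0.0715, +0.0715, 0)
  M2 = (+0.0715, -0.0715, 0)
  M3 = (-0.0715, -0.0715, 0)
rvec = (-0.3386, 0.3554, 0.0158), |rvec| = θ = 0.49113 rad = 28.140°
Rodrigues: sinθ=0.47162, 1−cosθ=0.11820; R = I + sinθ·[k]× + (1−cosθ)·[k]×²:
    [+0.93798 -0.07414 +0.33866]
    [-0.04380 +0.94370 +0.32790]
    [-0.34391 -0.32240 +0.88192]
t = (0.0473, 0.1576, 0.7382) m
M0: Pc = R·M0+t = (-0.02507, +0.22821, +0.73974); u = 824.8·(-0.02507)/0.73974 + 320.7 = 292.7507, v = 485.9·(+0.22821)/0.73974 + 235.4 = 385.2980
M1: Pc = R·M1+t = (+0.10906, +0.22194, +0.69056); u = 824.8·(+0.10906)/0.69056 + 320.7 = 450.9661, v = 485.9·(+0.22194)/0.69056 + 235.4 = 391.5662
M2: Pc = R·M2+t = (+0.11967, +0.08699, +0.73666); u = 824.8·(+0.11967)/0.73666 + 320.7 = 454.6844, v = 485.9·(+0.08699)/0.73666 + 235.4 = 292.7811
M3: Pc = R·M3+t = (-0.01446, +0.09326, +0.78584); u = 824.8·(-0.01446)/0.78584 + 320.7 = 305.5183, v = 485.9·(+0.09326)/0.78584 + 235.4 = 293.0627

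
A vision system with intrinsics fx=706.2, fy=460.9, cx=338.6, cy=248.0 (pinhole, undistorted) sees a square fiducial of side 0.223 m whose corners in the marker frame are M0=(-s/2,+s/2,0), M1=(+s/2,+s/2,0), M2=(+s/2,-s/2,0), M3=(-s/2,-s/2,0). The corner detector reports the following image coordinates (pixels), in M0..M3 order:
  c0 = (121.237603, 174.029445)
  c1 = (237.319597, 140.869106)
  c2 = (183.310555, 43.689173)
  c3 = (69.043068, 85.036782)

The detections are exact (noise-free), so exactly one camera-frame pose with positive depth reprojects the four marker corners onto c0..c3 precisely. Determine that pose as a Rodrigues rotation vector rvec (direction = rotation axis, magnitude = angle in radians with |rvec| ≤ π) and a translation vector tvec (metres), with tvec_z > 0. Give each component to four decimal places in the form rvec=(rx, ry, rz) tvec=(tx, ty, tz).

rvec=(0.1655, 0.3723, -0.3178) tvec=(-0.2846, -0.3153, 1.0697)

Intrinsics K: fx=706.2, fy=460.9, cx=338.6, cy=248.0
Marker side s = 0.223 m; corners in marker frame (Z=0):
  M0 = (-0.1115, +0.1115, 0)
  M1 = (+0.1115, +0.1115, 0)
  M2 = (+0.1115, -0.1115, 0)
  M3 = (-0.1115, -0.1115, 0)
Detected image corners:
  c0 = (121.237603, 174.029445) px
  c1 = (237.319597, 140.869106) px
  c2 = (183.310555, 43.689173) px
  c3 = (69.043068, 85.036782) px
Planar DLT: solve 8×8 A·h = b for H (H[2,2]=1):
  H  [+462.02178 +252.30012 +150.71435]
  H  [-206.44186 +427.10832 +112.13442]
  H  [-0.35684 +0.09388 +1.00000]
B = K⁻¹H; ‖b₁‖=0.934875, ‖b₂‖=0.934875; λ = 2/(‖b₁‖+‖b₂‖) = 1.069662, sign → tz>0 ⇒ λ=+1.069662
r₁ = λ·B[:,0] = (+0.88282,-0.27373,-0.38170); r₂ = λ·B[:,1] = (+0.33401,+0.93721,+0.10041)
r₃ = r₁×r₂ = (+0.33024,-0.21614,+0.91882); SVD([r₁ r₂ r₃]) → R = UVᵀ:
  R  [+0.88282 +0.33401 +0.33024]
  R  [-0.27373 +0.93721 -0.21614]
  R  [-0.38170 +0.10041 +0.91882]
t = (-0.28459, -0.31532, +1.06966) m
tr R = 2.738847; θ = arccos((tr R − 1)/2) = 0.516762 rad = 29.608°
axis k = ((R−Rᵀ)₃₂, (R−Rᵀ)₁₃, (R−Rᵀ)₂₁) / (2 sinθ) = (+0.320354, +0.720492, -0.615032)
rvec = θ·k = (+0.165547, +0.372323, -0.317826)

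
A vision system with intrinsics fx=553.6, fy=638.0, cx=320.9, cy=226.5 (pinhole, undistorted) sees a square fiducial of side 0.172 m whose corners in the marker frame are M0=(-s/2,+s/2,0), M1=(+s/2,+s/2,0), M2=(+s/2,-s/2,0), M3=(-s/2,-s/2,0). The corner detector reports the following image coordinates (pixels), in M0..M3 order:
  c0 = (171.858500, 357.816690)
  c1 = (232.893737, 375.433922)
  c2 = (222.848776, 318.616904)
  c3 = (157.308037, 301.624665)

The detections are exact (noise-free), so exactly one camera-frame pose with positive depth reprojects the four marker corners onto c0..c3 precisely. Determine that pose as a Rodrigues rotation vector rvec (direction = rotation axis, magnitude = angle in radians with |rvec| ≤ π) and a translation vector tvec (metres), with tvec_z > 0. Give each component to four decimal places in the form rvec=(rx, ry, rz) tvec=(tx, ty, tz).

Intrinsics K: fx=553.6, fy=638.0, cx=320.9, cy=226.5
Marker side s = 0.172 m; corners in marker frame (Z=0):
  M0 = (-0.0860, +0.0860, 0)
  M1 = (+0.0860, +0.0860, 0)
  M2 = (+0.0860, -0.0860, 0)
  M3 = (-0.0860, -0.0860, 0)
Detected image corners:
  c0 = (171.858500, 357.816690) px
  c1 = (232.893737, 375.433922) px
  c2 = (222.848776, 318.616904) px
  c3 = (157.308037, 301.624665) px
Planar DLT: solve 8×8 A·h = b for H (H[2,2]=1):
  H  [+327.57813 +160.69148 +195.91414]
  H  [+31.93747 +481.89244 +339.32344]
  H  [-0.20316 +0.45337 +1.00000]
B = K⁻¹H; ‖b₁‖=0.748043, ‖b₂‖=0.748043; λ = 2/(‖b₁‖+‖b₂‖) = 1.336821, sign → tz>0 ⇒ λ=+1.336821
r₁ = λ·B[:,0] = (+0.94845,+0.16334,-0.27158); r₂ = λ·B[:,1] = (+0.03671,+0.79456,+0.60608)
r₃ = r₁×r₂ = (+0.31478,-0.58481,+0.74760); SVD([r₁ r₂ r₃]) → R = UVᵀ:
  R  [+0.94845 +0.03671 +0.31478]
  R  [+0.16334 +0.79456 -0.58481]
  R  [-0.27158 +0.60608 +0.74760]
t = (-0.30181, +0.23640, +1.33682) m
tr R = 2.490613; θ = arccos((tr R − 1)/2) = 0.729802 rad = 41.815°
axis k = ((R−Rᵀ)₃₂, (R−Rᵀ)₁₃, (R−Rᵀ)₂₁) / (2 sinθ) = (+0.893093, +0.439737, +0.094958)
rvec = θ·k = (+0.651781, +0.320921, +0.069301)

rvec=(0.6518, 0.3209, 0.0693) tvec=(-0.3018, 0.2364, 1.3368)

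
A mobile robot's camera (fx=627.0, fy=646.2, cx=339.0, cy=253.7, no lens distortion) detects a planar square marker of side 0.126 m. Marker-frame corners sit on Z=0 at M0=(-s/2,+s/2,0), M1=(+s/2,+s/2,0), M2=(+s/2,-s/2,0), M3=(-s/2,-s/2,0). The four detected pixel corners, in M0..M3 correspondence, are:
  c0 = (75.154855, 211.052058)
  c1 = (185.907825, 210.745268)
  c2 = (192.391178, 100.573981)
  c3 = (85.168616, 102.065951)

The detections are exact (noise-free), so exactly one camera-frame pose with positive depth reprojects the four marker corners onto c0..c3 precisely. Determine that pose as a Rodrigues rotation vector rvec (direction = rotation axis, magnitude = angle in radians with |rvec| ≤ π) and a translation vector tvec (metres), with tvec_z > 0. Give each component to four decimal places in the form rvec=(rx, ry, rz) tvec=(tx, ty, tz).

Intrinsics K: fx=627.0, fy=646.2, cx=339.0, cy=253.7
Marker side s = 0.126 m; corners in marker frame (Z=0):
  M0 = (-0.0630, +0.0630, 0)
  M1 = (+0.0630, +0.0630, 0)
  M2 = (+0.0630, -0.0630, 0)
  M3 = (-0.0630, -0.0630, 0)
Detected image corners:
  c0 = (75.154855, 211.052058) px
  c1 = (185.907825, 210.745268) px
  c2 = (192.391178, 100.573981) px
  c3 = (85.168616, 102.065951) px
Planar DLT: solve 8×8 A·h = b for H (H[2,2]=1):
  H  [+852.89921 -101.05721 +134.42202]
  H  [-20.95438 +828.47301 +155.20143]
  H  [-0.08800 -0.26375 +1.00000]
B = K⁻¹H; ‖b₁‖=1.410617, ‖b₂‖=1.410617; λ = 2/(‖b₁‖+‖b₂‖) = 0.708910, sign → tz>0 ⇒ λ=+0.708910
r₁ = λ·B[:,0] = (+0.99805,+0.00151,-0.06239); r₂ = λ·B[:,1] = (-0.01317,+0.98228,-0.18697)
r₃ = r₁×r₂ = (+0.06100,+0.18743,+0.98038); SVD([r₁ r₂ r₃]) → R = UVᵀ:
  R  [+0.99805 -0.01317 +0.06100]
  R  [+0.00151 +0.98228 +0.18743]
  R  [-0.06239 -0.18697 +0.98038]
t = (-0.23130, -0.10806, +0.70891) m
tr R = 2.960710; θ = arccos((tr R − 1)/2) = 0.198542 rad = 11.376°
axis k = ((R−Rᵀ)₃₂, (R−Rᵀ)₁₃, (R−Rᵀ)₂₁) / (2 sinθ) = (-0.949096, +0.312783, +0.037200)
rvec = θ·k = (-0.188436, +0.062101, +0.007386)

rvec=(-0.1884, 0.0621, 0.0074) tvec=(-0.2313, -0.1081, 0.7089)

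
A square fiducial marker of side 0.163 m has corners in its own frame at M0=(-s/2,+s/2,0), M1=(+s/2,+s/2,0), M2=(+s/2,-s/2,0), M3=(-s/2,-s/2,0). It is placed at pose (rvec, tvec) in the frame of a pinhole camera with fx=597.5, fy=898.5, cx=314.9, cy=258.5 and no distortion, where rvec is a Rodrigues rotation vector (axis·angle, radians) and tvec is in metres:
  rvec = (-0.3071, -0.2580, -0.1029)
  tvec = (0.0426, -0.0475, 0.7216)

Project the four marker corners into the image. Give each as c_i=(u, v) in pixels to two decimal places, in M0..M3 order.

c0=(293.29, 304.65) c1=(424.71, 289.47) c2=(400.38, 106.41) c3=(275.96, 109.63)

Intrinsics K: fx=597.5, fy=898.5, cx=314.9, cy=258.5
Marker side s = 0.163 m; corners in marker frame (Z=0):
  M0 = (-0.0815, +0.0815, 0)
  M1 = (+0.0815, +0.0815, 0)
  M2 = (+0.0815, -0.0815, 0)
  M3 = (-0.0815, -0.0815, 0)
rvec = (-0.3071, -0.2580, -0.1029), |rvec| = θ = 0.41408 rad = 23.725°
Rodrigues: sinθ=0.40235, 1−cosθ=0.08451; R = I + sinθ·[k]× + (1−cosθ)·[k]×²:
    [+0.96197 +0.13904 -0.23511]
    [-0.06093 +0.94830 +0.31148]
    [+0.26627 -0.28531 +0.92071]
t = (0.0426, -0.0475, 0.7216) m
M0: Pc = R·M0+t = (-0.02447, +0.03475, +0.67665); u = 597.5·(-0.02447)/0.67665 + 314.9 = 293.2930, v = 898.5·(+0.03475)/0.67665 + 258.5 = 304.6462
M1: Pc = R·M1+t = (+0.13233, +0.02482, +0.72005); u = 597.5·(+0.13233)/0.72005 + 314.9 = 424.7101, v = 898.5·(+0.02482)/0.72005 + 258.5 = 289.4715
M2: Pc = R·M2+t = (+0.10967, -0.12975, +0.76655); u = 597.5·(+0.10967)/0.76655 + 314.9 = 400.3830, v = 898.5·(-0.12975)/0.76655 + 258.5 = 106.4139
M3: Pc = R·M3+t = (-0.04713, -0.11982, +0.72315); u = 597.5·(-0.04713)/0.72315 + 314.9 = 275.9573, v = 898.5·(-0.11982)/0.72315 + 258.5 = 109.6262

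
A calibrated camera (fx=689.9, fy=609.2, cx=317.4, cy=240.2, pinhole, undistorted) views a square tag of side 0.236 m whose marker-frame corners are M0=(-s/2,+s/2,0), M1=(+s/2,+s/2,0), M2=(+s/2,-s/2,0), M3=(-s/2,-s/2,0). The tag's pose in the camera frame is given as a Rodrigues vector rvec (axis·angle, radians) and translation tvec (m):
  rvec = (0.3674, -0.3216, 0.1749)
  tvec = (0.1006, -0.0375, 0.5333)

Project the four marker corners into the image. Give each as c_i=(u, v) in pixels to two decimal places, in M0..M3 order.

c0=(270.40, 306.72) c1=(525.37, 323.75) c2=(623.50, 88.73) c3=(342.98, 27.57)

Intrinsics K: fx=689.9, fy=609.2, cx=317.4, cy=240.2
Marker side s = 0.236 m; corners in marker frame (Z=0):
  M0 = (-0.1180, +0.1180, 0)
  M1 = (+0.1180, +0.1180, 0)
  M2 = (+0.1180, -0.1180, 0)
  M3 = (-0.1180, -0.1180, 0)
rvec = (0.3674, -0.3216, 0.1749), |rvec| = θ = 0.51865 rad = 29.717°
Rodrigues: sinθ=0.49571, 1−cosθ=0.13151; R = I + sinθ·[k]× + (1−cosθ)·[k]×²:
    [+0.93448 -0.22493 -0.27596]
    [+0.10940 +0.91905 -0.37865]
    [+0.33879 +0.32365 +0.88344]
t = (0.1006, -0.0375, 0.5333) m
M0: Pc = R·M0+t = (-0.03621, +0.05804, +0.53151); u = 689.9·(-0.03621)/0.53151 + 317.4 = 270.3993, v = 609.2·(+0.05804)/0.53151 + 240.2 = 306.7223
M1: Pc = R·M1+t = (+0.18433, +0.08386, +0.61147); u = 689.9·(+0.18433)/0.61147 + 317.4 = 525.3705, v = 609.2·(+0.08386)/0.61147 + 240.2 = 323.7462
M2: Pc = R·M2+t = (+0.23741, -0.13304, +0.53509); u = 689.9·(+0.23741)/0.53509 + 317.4 = 623.4988, v = 609.2·(-0.13304)/0.53509 + 240.2 = 88.7338
M3: Pc = R·M3+t = (+0.01687, -0.15886, +0.45513); u = 689.9·(+0.01687)/0.45513 + 317.4 = 342.9764, v = 609.2·(-0.15886)/0.45513 + 240.2 = 27.5677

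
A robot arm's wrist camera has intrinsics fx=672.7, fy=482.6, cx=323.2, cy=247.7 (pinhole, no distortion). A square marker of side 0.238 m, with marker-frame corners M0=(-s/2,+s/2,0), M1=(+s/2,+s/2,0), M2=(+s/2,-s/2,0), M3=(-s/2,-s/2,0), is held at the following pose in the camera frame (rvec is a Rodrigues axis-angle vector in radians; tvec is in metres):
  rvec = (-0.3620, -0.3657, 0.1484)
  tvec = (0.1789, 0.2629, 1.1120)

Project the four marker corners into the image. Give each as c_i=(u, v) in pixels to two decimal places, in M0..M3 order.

Intrinsics K: fx=672.7, fy=482.6, cx=323.2, cy=247.7
Marker side s = 0.238 m; corners in marker frame (Z=0):
  M0 = (-0.1190, +0.1190, 0)
  M1 = (+0.1190, +0.1190, 0)
  M2 = (+0.1190, -0.1190, 0)
  M3 = (-0.1190, -0.1190, 0)
rvec = (-0.3620, -0.3657, 0.1484), |rvec| = θ = 0.53554 rad = 30.684°
Rodrigues: sinθ=0.51031, 1−cosθ=0.14001; R = I + sinθ·[k]× + (1−cosθ)·[k]×²:
    [+0.92396 -0.07678 -0.37469]
    [+0.20603 +0.92528 +0.31845]
    [+0.32224 -0.37144 +0.87074]
t = (0.1789, 0.2629, 1.1120) m
M0: Pc = R·M0+t = (+0.05981, +0.34849, +1.02945); u = 672.7·(+0.05981)/1.02945 + 323.2 = 362.2838, v = 482.6·(+0.34849)/1.02945 + 247.7 = 411.0698
M1: Pc = R·M1+t = (+0.27971, +0.39753, +1.10615); u = 672.7·(+0.27971)/1.10615 + 323.2 = 493.3077, v = 482.6·(+0.39753)/1.10615 + 247.7 = 421.1364
M2: Pc = R·M2+t = (+0.29799, +0.17731, +1.19455); u = 672.7·(+0.29799)/1.19455 + 323.2 = 491.0100, v = 482.6·(+0.17731)/1.19455 + 247.7 = 319.3335
M3: Pc = R·M3+t = (+0.07809, +0.12827, +1.11785); u = 672.7·(+0.07809)/1.11785 + 323.2 = 370.1901, v = 482.6·(+0.12827)/1.11785 + 247.7 = 303.0785

c0=(362.28, 411.07) c1=(493.31, 421.14) c2=(491.01, 319.33) c3=(370.19, 303.08)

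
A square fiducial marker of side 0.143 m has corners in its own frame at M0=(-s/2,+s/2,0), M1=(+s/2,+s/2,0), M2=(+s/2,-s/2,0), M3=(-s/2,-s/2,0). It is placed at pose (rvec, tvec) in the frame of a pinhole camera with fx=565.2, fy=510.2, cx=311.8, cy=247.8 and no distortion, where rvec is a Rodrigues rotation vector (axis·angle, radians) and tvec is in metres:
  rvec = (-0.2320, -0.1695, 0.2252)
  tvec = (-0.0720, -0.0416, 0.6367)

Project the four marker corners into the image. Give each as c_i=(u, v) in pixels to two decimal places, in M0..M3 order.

Intrinsics K: fx=565.2, fy=510.2, cx=311.8, cy=247.8
Marker side s = 0.143 m; corners in marker frame (Z=0):
  M0 = (-0.0715, +0.0715, 0)
  M1 = (+0.0715, +0.0715, 0)
  M2 = (+0.0715, -0.0715, 0)
  M3 = (-0.0715, -0.0715, 0)
rvec = (-0.2320, -0.1695, 0.2252), |rvec| = θ = 0.36506 rad = 20.916°
Rodrigues: sinθ=0.35701, 1−cosθ=0.06590; R = I + sinθ·[k]× + (1−cosθ)·[k]×²:
    [+0.96072 -0.20079 -0.19159]
    [+0.23968 +0.94831 +0.20801]
    [+0.13993 -0.24576 +0.95918]
t = (-0.0720, -0.0416, 0.6367) m
M0: Pc = R·M0+t = (-0.15505, +0.00907, +0.60912); u = 565.2·(-0.15505)/0.60912 + 311.8 = 167.9330, v = 510.2·(+0.00907)/0.60912 + 247.8 = 255.3947
M1: Pc = R·M1+t = (-0.01767, +0.04334, +0.62913); u = 565.2·(-0.01767)/0.62913 + 311.8 = 295.9301, v = 510.2·(+0.04334)/0.62913 + 247.8 = 282.9476
M2: Pc = R·M2+t = (+0.01105, -0.09227, +0.66428); u = 565.2·(+0.01105)/0.66428 + 311.8 = 321.1998, v = 510.2·(-0.09227)/0.66428 + 247.8 = 176.9338
M3: Pc = R·M3+t = (-0.12633, -0.12654, +0.64427); u = 565.2·(-0.12633)/0.64427 + 311.8 = 200.9693, v = 510.2·(-0.12654)/0.64427 + 247.8 = 147.5913

c0=(167.93, 255.39) c1=(295.93, 282.95) c2=(321.20, 176.93) c3=(200.97, 147.59)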